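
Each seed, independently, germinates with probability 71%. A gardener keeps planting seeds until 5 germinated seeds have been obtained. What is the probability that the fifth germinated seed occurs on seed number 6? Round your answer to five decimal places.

0.26161

Y = trial on which the fifth success occurs; negative binomial, r=5, p=0.71.
P(Y=6) = C(5,4) · p^5 · (1−p)^1
= 5 · 0.18042 · 0.29 = 0.2616133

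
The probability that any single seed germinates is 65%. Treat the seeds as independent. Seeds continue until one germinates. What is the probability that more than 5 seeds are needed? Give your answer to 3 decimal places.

Y = number of seeds to the first success; geometric, p = 0.65.
P(Y > 5) = P(first 5 all fail) = (1−p)^5 = 0.00525

0.005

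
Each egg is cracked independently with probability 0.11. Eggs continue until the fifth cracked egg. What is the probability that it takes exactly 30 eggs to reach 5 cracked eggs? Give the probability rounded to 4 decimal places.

0.0208

Y = trial on which the fifth success occurs; negative binomial, r=5, p=0.11.
P(Y=30) = C(29,4) · p^5 · (1−p)^25
= 23751 · 1.6105e-05 · 0.054294 = 0.020768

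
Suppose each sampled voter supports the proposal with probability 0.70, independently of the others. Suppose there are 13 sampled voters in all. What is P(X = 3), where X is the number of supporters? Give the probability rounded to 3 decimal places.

0.001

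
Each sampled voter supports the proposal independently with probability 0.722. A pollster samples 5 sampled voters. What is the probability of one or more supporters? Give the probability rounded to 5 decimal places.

0.99834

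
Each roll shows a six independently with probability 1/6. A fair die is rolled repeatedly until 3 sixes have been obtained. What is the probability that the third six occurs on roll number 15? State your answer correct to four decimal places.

Y = trial on which the third success occurs; negative binomial, r=3, p=0.166667.
P(Y=15) = C(14,2) · p^3 · (1−p)^12
= 91 · 0.0046296 · 0.11216 = 0.047251

0.0473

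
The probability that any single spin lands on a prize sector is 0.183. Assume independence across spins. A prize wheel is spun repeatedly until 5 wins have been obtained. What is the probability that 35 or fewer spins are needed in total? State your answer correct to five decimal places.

0.79335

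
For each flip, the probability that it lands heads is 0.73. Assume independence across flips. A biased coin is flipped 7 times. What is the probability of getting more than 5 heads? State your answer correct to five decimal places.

X ~ Binomial(7, 0.73); P(X ≥ 6) = Σ C(7,k) p^k (1−p)^(7−k) over k:
  k=6: C(7,6)·0.73^6·0.27^1 = 0.2860217
  k=7: C(7,7)·0.73^7·0.27^0 = 0.1104740
Total = 0.3964957

0.39650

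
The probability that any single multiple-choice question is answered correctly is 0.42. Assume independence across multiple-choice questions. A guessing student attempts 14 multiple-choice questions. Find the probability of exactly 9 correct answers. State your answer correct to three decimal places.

0.053

X ~ Binomial(n=14, p=0.42).
P(X=9) = C(14,9) · p^9 · (1−p)^5
= 2002 · 0.00040667 · 0.065636 = 0.05344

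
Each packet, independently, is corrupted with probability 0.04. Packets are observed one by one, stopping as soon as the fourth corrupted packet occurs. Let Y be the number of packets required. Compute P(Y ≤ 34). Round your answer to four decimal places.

0.0457

Finishing within 34 packets ⇔ at least 4 successes in the first 34. With X ~ Binomial(34, 0.04), P(Y ≤ 34) = 1 − P(X ≤ 3).
  k=0: C(34,0)·0.04^0·0.96^34 = 0.249587
  k=1: C(34,1)·0.04^1·0.96^33 = 0.353582
  k=2: C(34,2)·0.04^2·0.96^32 = 0.243087
  k=3: C(34,3)·0.04^3·0.96^31 = 0.108039
1 − 0.954295 = 0.045705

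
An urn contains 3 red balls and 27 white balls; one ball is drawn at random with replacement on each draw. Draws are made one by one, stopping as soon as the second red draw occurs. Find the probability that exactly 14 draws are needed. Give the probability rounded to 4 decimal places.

Y = trial on which the second success occurs; negative binomial, r=2, p=0.10.
P(Y=14) = C(13,1) · p^2 · (1−p)^12
= 13 · 0.01 · 0.28243 = 0.036716

0.0367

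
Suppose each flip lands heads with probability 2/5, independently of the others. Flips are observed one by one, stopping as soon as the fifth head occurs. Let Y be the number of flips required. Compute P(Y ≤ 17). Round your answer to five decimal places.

Finishing within 17 flips ⇔ at least 5 successes in the first 17. With X ~ Binomial(17, 0.40), P(Y ≤ 17) = 1 − P(X ≤ 4).
  k=0: C(17,0)·0.40^0·0.60^17 = 0.0001693
  k=1: C(17,1)·0.40^1·0.60^16 = 0.0019184
  k=2: C(17,2)·0.40^2·0.60^15 = 0.0102312
  k=3: C(17,3)·0.40^3·0.60^14 = 0.0341041
  k=4: C(17,4)·0.40^4·0.60^13 = 0.0795762
1 − 0.1259991 = 0.8740009

0.87400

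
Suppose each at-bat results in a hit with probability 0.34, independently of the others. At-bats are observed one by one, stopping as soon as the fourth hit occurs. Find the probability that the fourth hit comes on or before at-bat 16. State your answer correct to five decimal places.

0.84750

Finishing within 16 at-bats ⇔ at least 4 successes in the first 16. With X ~ Binomial(16, 0.34), P(Y ≤ 16) = 1 − P(X ≤ 3).
  k=0: C(16,0)·0.34^0·0.66^16 = 0.0012963
  k=1: C(16,1)·0.34^1·0.66^15 = 0.0106846
  k=2: C(16,2)·0.34^2·0.66^14 = 0.0412814
  k=3: C(16,3)·0.34^3·0.66^13 = 0.0992421
1 − 0.1525044 = 0.8474956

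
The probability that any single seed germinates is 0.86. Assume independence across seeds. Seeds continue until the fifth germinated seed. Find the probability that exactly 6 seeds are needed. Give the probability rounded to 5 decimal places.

Y = trial on which the fifth success occurs; negative binomial, r=5, p=0.86.
P(Y=6) = C(5,4) · p^5 · (1−p)^1
= 5 · 0.47043 · 0.14 = 0.3292989

0.32930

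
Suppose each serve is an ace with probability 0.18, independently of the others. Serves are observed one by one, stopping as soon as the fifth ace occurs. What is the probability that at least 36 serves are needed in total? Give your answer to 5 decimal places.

0.21964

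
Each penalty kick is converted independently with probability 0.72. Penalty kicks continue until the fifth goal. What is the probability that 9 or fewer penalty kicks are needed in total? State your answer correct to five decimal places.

Finishing within 9 penalty kicks ⇔ at least 5 successes in the first 9. With X ~ Binomial(9, 0.72), P(Y ≤ 9) = 1 − P(X ≤ 4).
  k=0: C(9,0)·0.72^0·0.28^9 = 0.0000106
  k=1: C(9,1)·0.72^1·0.28^8 = 0.0002448
  k=2: C(9,2)·0.72^2·0.28^7 = 0.0025181
  k=3: C(9,3)·0.72^3·0.28^6 = 0.0151086
  k=4: C(9,4)·0.72^4·0.28^5 = 0.0582761
1 − 0.0761583 = 0.9238417

0.92384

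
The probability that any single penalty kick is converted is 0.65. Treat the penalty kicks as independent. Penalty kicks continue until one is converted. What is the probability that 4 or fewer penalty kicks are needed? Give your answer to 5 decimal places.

0.98499

Y = number of penalty kicks to the first success; geometric, p = 0.65.
P(Y ≤ 4) = 1 − (1−p)^4 = 1 − 0.0150063 = 0.9849938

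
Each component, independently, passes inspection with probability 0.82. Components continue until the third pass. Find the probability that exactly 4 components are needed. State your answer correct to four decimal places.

0.2977

Y = trial on which the third success occurs; negative binomial, r=3, p=0.82.
P(Y=4) = C(3,2) · p^3 · (1−p)^1
= 3 · 0.55137 · 0.18 = 0.297739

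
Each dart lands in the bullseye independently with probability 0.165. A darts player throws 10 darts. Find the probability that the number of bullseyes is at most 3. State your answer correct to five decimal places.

0.93242

X ~ Binomial(10, 0.165); P(X ≤ 3) = Σ C(10,k) p^k (1−p)^(10−k) over k:
  k=0: C(10,0)·0.165^0·0.835^10 = 0.1647649
  k=1: C(10,1)·0.165^1·0.835^9 = 0.3255834
  k=2: C(10,2)·0.165^2·0.835^8 = 0.2895158
  k=3: C(10,3)·0.165^3·0.835^7 = 0.1525592
Total = 0.9324233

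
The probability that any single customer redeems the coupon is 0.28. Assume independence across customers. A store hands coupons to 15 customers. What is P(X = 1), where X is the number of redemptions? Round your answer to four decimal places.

X ~ Binomial(n=15, p=0.28).
P(X=1) = C(15,1) · p^1 · (1−p)^14
= 15 · 0.28 · 0.010061 = 0.042258

0.0423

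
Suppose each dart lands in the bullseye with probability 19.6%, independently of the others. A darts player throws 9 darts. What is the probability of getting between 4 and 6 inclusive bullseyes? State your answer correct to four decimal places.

X ~ Binomial(9, 0.196); P(4 ≤ X ≤ 6) = Σ C(9,k) p^k (1−p)^(9−k) over k:
  k=4: C(9,4)·0.196^4·0.804^5 = 0.062471
  k=5: C(9,5)·0.196^5·0.804^4 = 0.015229
  k=6: C(9,6)·0.196^6·0.804^3 = 0.002475
Total = 0.080175

0.0802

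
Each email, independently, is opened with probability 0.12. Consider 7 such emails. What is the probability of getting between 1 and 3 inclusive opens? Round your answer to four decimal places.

X ~ Binomial(7, 0.12); P(1 ≤ X ≤ 3) = Σ C(7,k) p^k (1−p)^(7−k) over k:
  k=1: C(7,1)·0.12^1·0.88^6 = 0.390099
  k=2: C(7,2)·0.12^2·0.88^5 = 0.159586
  k=3: C(7,3)·0.12^3·0.88^4 = 0.036270
Total = 0.585955

0.5860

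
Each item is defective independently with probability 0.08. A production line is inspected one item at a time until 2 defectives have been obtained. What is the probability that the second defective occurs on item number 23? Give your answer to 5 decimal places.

0.02444

Y = trial on which the second success occurs; negative binomial, r=2, p=0.08.
P(Y=23) = C(22,1) · p^2 · (1−p)^21
= 22 · 0.0064 · 0.1736 = 0.0244426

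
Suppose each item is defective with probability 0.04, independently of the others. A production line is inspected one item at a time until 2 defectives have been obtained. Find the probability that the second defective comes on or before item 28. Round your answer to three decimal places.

Finishing within 28 items ⇔ at least 2 successes in the first 28. With X ~ Binomial(28, 0.04), P(Y ≤ 28) = 1 − P(X ≤ 1).
  k=0: C(28,0)·0.04^0·0.96^28 = 0.31886
  k=1: C(28,1)·0.04^1·0.96^27 = 0.37200
1 − 0.69085 = 0.30915

0.309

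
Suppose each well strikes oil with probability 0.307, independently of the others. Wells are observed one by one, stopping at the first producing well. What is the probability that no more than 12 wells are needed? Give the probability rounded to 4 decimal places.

Y = number of wells to the first success; geometric, p = 0.307.
P(Y ≤ 12) = 1 − (1−p)^12 = 1 − 0.012269 = 0.987731

0.9877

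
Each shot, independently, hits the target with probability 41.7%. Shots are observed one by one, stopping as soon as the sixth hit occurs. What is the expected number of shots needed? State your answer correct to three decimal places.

14.388

Y = total shots until the sixth success; negative binomial with r=6, p=0.417.
E[Y] = r / p = 6 / 0.417 = 14.38849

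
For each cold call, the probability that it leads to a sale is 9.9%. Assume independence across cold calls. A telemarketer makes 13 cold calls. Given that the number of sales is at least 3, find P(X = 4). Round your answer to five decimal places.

0.20531

X ~ Binomial(13, 0.099). Want P(X=4 | X≥3) = P(X=4) / P(X≥3).
P(X=4) = C(13,4)·0.099^4·0.901^9 = 0.0268763
P(X≥3) = 1 − 0.2578827 − 0.3683630 − 0.2428498 = 0.1309045
Ratio = 0.0268763 / 0.1309045 = 0.2053126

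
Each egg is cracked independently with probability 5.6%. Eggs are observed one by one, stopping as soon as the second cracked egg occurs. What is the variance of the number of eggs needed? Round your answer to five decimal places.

602.04082

Y = total eggs until the second success; negative binomial with r=2, p=0.056.
Var(Y) = r(1−p)/p² = 2·0.944 / 0.056² = 602.0408163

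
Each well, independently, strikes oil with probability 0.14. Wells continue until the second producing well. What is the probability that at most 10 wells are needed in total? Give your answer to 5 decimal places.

0.41844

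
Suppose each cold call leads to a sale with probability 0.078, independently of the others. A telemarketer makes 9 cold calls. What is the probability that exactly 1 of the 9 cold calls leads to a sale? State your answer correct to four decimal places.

0.3666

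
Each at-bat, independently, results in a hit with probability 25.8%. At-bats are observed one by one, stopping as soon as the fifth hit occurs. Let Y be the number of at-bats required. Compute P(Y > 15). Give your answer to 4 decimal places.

Needing more than 15 at-bats ⇔ fewer than 5 successes in the first 15. With X ~ Binomial(15, 0.258), P(Y > 15) = P(X ≤ 4).
  k=0: C(15,0)·0.258^0·0.742^15 = 0.011378
  k=1: C(15,1)·0.258^1·0.742^14 = 0.059342
  k=2: C(15,2)·0.258^2·0.742^13 = 0.144437
  k=3: C(15,3)·0.258^3·0.742^12 = 0.217629
  k=4: C(15,4)·0.258^4·0.742^11 = 0.227015
P(X ≤ 4) = 0.659802

0.6598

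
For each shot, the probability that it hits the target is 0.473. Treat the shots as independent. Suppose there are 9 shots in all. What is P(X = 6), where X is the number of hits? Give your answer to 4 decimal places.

X ~ Binomial(n=9, p=0.473).
P(X=6) = C(9,6) · p^6 · (1−p)^3
= 84 · 0.011199 · 0.14636 = 0.137682

0.1377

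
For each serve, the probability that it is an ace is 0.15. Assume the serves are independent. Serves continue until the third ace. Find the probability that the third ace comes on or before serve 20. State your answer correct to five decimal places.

0.59510

Finishing within 20 serves ⇔ at least 3 successes in the first 20. With X ~ Binomial(20, 0.15), P(Y ≤ 20) = 1 − P(X ≤ 2).
  k=0: C(20,0)·0.15^0·0.85^20 = 0.0387595
  k=1: C(20,1)·0.15^1·0.85^19 = 0.1367983
  k=2: C(20,2)·0.15^2·0.85^18 = 0.2293384
1 − 0.4048963 = 0.5951037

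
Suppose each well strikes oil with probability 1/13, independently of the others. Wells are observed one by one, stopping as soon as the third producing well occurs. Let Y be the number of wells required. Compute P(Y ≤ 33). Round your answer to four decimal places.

0.4715

Finishing within 33 wells ⇔ at least 3 successes in the first 33. With X ~ Binomial(33, 0.076923), P(Y ≤ 33) = 1 − P(X ≤ 2).
  k=0: C(33,0)·0.076923^0·0.923077^33 = 0.071261
  k=1: C(33,1)·0.076923^1·0.923077^32 = 0.195967
  k=2: C(33,2)·0.076923^2·0.923077^31 = 0.261289
1 − 0.528517 = 0.471483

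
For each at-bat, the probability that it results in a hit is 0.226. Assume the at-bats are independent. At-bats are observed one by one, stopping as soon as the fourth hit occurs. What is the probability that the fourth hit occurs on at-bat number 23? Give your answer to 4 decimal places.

Y = trial on which the fourth success occurs; negative binomial, r=4, p=0.226.
P(Y=23) = C(22,3) · p^4 · (1−p)^19
= 1540 · 0.0026088 · 0.0076927 = 0.030905

0.0309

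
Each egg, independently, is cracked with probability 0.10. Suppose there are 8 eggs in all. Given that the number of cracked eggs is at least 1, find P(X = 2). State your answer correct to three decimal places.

X ~ Binomial(8, 0.10). Want P(X=2 | X≥1) = P(X=2) / P(X≥1).
P(X=2) = C(8,2)·0.10^2·0.90^6 = 0.14880
P(X≥1) = 1 − 0.43047 = 0.56953
Ratio = 0.14880 / 0.56953 = 0.26127

0.261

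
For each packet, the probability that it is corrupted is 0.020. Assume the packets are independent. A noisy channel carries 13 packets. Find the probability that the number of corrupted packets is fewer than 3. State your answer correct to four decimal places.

X ~ Binomial(13, 0.02); P(X ≤ 2) = Σ C(13,k) p^k (1−p)^(13−k) over k:
  k=0: C(13,0)·0.02^0·0.98^13 = 0.769022
  k=1: C(13,1)·0.02^1·0.98^12 = 0.204026
  k=2: C(13,2)·0.02^2·0.98^11 = 0.024983
Total = 0.998032

0.9980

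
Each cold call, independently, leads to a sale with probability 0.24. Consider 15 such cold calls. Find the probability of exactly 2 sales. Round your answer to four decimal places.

0.1707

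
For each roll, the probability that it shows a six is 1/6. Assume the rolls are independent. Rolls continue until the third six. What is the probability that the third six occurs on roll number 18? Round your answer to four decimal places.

Y = trial on which the third success occurs; negative binomial, r=3, p=0.166667.
P(Y=18) = C(17,2) · p^3 · (1−p)^15
= 136 · 0.0046296 · 0.064905 = 0.040866

0.0409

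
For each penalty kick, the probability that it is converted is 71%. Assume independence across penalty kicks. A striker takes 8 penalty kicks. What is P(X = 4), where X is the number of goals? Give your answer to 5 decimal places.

X ~ Binomial(n=8, p=0.71).
P(X=4) = C(8,4) · p^4 · (1−p)^4
= 70 · 0.25412 · 0.0070728 = 0.1258124

0.12581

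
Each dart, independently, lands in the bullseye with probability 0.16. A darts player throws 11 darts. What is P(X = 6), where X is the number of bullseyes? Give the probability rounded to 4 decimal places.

0.0032

X ~ Binomial(n=11, p=0.16).
P(X=6) = C(11,6) · p^6 · (1−p)^5
= 462 · 1.6777e-05 · 0.41821 = 0.003242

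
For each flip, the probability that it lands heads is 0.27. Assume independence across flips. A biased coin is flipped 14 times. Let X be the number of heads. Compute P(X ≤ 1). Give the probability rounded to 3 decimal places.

X ~ Binomial(14, 0.27); P(X ≤ 1) = Σ C(14,k) p^k (1−p)^(14−k) over k:
  k=0: C(14,0)·0.27^0·0.73^14 = 0.01220
  k=1: C(14,1)·0.27^1·0.73^13 = 0.06320
Total = 0.07540

0.075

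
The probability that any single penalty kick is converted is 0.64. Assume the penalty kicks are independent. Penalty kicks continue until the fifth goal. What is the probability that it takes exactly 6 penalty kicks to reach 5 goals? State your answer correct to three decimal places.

Y = trial on which the fifth success occurs; negative binomial, r=5, p=0.64.
P(Y=6) = C(5,4) · p^5 · (1−p)^1
= 5 · 0.10737 · 0.36 = 0.19327

0.193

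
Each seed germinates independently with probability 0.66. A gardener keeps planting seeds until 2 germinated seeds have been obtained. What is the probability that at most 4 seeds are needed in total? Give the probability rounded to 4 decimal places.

Finishing within 4 seeds ⇔ at least 2 successes in the first 4. With X ~ Binomial(4, 0.66), P(Y ≤ 4) = 1 − P(X ≤ 1).
  k=0: C(4,0)·0.66^0·0.34^4 = 0.013363
  k=1: C(4,1)·0.66^1·0.34^3 = 0.103763
1 − 0.117126 = 0.882874

0.8829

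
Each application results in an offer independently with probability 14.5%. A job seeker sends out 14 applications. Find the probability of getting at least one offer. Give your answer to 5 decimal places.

P(at least one) = 1 − P(none) = 1 − (1 − 0.145)^14
= 1 − 0.1115644 = 0.8884356

0.88844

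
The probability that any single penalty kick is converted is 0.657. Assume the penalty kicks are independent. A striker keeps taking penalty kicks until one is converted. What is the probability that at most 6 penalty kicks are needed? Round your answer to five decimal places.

Y = number of penalty kicks to the first success; geometric, p = 0.657.
P(Y ≤ 6) = 1 − (1−p)^6 = 1 − 0.0016284 = 0.9983716

0.99837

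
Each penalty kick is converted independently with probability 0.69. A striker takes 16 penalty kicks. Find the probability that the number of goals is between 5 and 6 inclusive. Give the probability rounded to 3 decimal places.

0.009

X ~ Binomial(16, 0.69); P(5 ≤ X ≤ 6) = Σ C(16,k) p^k (1−p)^(16−k) over k:
  k=5: C(16,5)·0.69^5·0.31^11 = 0.00174
  k=6: C(16,6)·0.69^6·0.31^10 = 0.00708
Total = 0.00882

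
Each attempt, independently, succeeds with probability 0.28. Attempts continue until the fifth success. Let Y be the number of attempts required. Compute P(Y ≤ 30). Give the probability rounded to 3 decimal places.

0.950

Finishing within 30 attempts ⇔ at least 5 successes in the first 30. With X ~ Binomial(30, 0.28), P(Y ≤ 30) = 1 − P(X ≤ 4).
  k=0: C(30,0)·0.28^0·0.72^30 = 0.00005
  k=1: C(30,1)·0.28^1·0.72^29 = 0.00061
  k=2: C(30,2)·0.28^2·0.72^28 = 0.00345
  k=3: C(30,3)·0.28^3·0.72^27 = 0.01253
  k=4: C(30,4)·0.28^4·0.72^26 = 0.03289
1 − 0.04954 = 0.95046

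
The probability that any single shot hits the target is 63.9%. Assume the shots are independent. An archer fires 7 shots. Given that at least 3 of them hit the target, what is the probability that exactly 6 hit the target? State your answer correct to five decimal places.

X ~ Binomial(7, 0.639). Want P(X=6 | X≥3) = P(X=6) / P(X≥3).
P(X=6) = C(7,6)·0.639^6·0.361^1 = 0.1720325
P(X≥3) = 1 − 0.0007990 − 0.0099002 − 0.0525723 = 0.9367285
Ratio = 0.1720325 / 0.9367285 = 0.1836524

0.18365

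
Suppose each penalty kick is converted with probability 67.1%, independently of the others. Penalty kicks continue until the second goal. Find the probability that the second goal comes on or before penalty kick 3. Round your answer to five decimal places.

0.74650

Finishing within 3 penalty kicks ⇔ at least 2 successes in the first 3. With X ~ Binomial(3, 0.671), P(Y ≤ 3) = 1 − P(X ≤ 1).
  k=0: C(3,0)·0.671^0·0.329^3 = 0.0356113
  k=1: C(3,1)·0.671^1·0.329^2 = 0.2178891
1 − 0.2535004 = 0.7464996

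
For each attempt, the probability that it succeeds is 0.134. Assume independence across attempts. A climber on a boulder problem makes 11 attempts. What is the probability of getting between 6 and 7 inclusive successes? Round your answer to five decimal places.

0.00145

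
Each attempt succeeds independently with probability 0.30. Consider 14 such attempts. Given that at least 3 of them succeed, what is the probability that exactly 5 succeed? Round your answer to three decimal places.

0.234

X ~ Binomial(14, 0.30). Want P(X=5 | X≥3) = P(X=5) / P(X≥3).
P(X=5) = C(14,5)·0.30^5·0.70^9 = 0.19631
P(X≥3) = 1 − 0.00678 − 0.04069 − 0.11336 = 0.83916
Ratio = 0.19631 / 0.83916 = 0.23394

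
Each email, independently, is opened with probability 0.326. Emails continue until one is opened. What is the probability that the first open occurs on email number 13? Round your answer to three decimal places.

0.003

Geometric (trials to first success), p = 0.326.
P(Y = 13) = (1−p)^12 · p = 0.0087886 · 0.326 = 0.00287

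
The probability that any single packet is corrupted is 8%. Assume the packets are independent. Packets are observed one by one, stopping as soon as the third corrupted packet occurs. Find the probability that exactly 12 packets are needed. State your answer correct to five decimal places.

Y = trial on which the third success occurs; negative binomial, r=3, p=0.08.
P(Y=12) = C(11,2) · p^3 · (1−p)^9
= 55 · 0.000512 · 0.47216 = 0.0132961

0.01330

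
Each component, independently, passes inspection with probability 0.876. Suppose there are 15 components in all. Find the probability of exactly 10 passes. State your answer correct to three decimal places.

X ~ Binomial(n=15, p=0.876).
P(X=10) = C(15,10) · p^10 · (1−p)^5
= 3003 · 0.2661 · 2.9316e-05 = 0.02343

0.023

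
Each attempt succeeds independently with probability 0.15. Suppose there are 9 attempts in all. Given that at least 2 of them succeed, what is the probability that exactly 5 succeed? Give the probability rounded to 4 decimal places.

0.0125

X ~ Binomial(9, 0.15). Want P(X=5 | X≥2) = P(X=5) / P(X≥2).
P(X=5) = C(9,5)·0.15^5·0.85^4 = 0.004995
P(X≥2) = 1 − 0.231617 − 0.367862 = 0.400521
Ratio = 0.004995 / 0.400521 = 0.012470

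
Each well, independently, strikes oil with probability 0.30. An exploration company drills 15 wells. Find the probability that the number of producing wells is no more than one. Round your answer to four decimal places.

X ~ Binomial(15, 0.30); P(X ≤ 1) = Σ C(15,k) p^k (1−p)^(15−k) over k:
  k=0: C(15,0)·0.30^0·0.70^15 = 0.004748
  k=1: C(15,1)·0.30^1·0.70^14 = 0.030520
Total = 0.035268

0.0353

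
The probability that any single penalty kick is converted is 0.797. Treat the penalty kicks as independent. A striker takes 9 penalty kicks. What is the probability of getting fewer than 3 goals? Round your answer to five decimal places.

0.00035

X ~ Binomial(9, 0.797); P(X ≤ 2) = Σ C(9,k) p^k (1−p)^(9−k) over k:
  k=0: C(9,0)·0.797^0·0.203^9 = 0.0000006
  k=1: C(9,1)·0.797^1·0.203^8 = 0.0000207
  k=2: C(9,2)·0.797^2·0.203^7 = 0.0003249
Total = 0.0003461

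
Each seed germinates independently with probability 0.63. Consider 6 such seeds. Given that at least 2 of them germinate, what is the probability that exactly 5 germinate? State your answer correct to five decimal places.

X ~ Binomial(6, 0.63). Want P(X=5 | X≥2) = P(X=5) / P(X≥2).
P(X=5) = C(6,5)·0.63^5·0.37^1 = 0.2203209
P(X≥2) = 1 − 0.0025657 − 0.0262120 = 0.9712223
Ratio = 0.2203209 / 0.9712223 = 0.2268491

0.22685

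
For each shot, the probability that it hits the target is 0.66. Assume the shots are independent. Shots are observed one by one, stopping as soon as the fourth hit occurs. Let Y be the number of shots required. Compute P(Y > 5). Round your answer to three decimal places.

Needing more than 5 shots ⇔ fewer than 4 successes in the first 5. With X ~ Binomial(5, 0.66), P(Y > 5) = P(X ≤ 3).
  k=0: C(5,0)·0.66^0·0.34^5 = 0.00454
  k=1: C(5,1)·0.66^1·0.34^4 = 0.04410
  k=2: C(5,2)·0.66^2·0.34^3 = 0.17121
  k=3: C(5,3)·0.66^3·0.34^2 = 0.33235
P(X ≤ 3) = 0.55220

0.552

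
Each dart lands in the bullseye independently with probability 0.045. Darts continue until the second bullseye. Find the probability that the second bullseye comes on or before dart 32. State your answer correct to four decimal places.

0.4253

Finishing within 32 darts ⇔ at least 2 successes in the first 32. With X ~ Binomial(32, 0.045), P(Y ≤ 32) = 1 − P(X ≤ 1).
  k=0: C(32,0)·0.045^0·0.955^32 = 0.229144
  k=1: C(32,1)·0.045^1·0.955^31 = 0.345515
1 − 0.574659 = 0.425341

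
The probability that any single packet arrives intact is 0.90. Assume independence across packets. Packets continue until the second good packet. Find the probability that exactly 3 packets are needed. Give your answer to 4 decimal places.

0.1620

Y = trial on which the second success occurs; negative binomial, r=2, p=0.90.
P(Y=3) = C(2,1) · p^2 · (1−p)^1
= 2 · 0.81 · 0.1 = 0.162000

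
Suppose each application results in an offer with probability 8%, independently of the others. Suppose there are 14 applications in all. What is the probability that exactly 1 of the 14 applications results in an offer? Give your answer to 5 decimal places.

X ~ Binomial(n=14, p=0.08).
P(X=1) = C(14,1) · p^1 · (1−p)^13
= 14 · 0.08 · 0.33825 = 0.3788434

0.37884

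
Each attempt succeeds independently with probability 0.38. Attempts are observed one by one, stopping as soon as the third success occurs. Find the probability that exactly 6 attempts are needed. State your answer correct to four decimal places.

0.1308

Y = trial on which the third success occurs; negative binomial, r=3, p=0.38.
P(Y=6) = C(5,2) · p^3 · (1−p)^3
= 10 · 0.054872 · 0.23833 = 0.130775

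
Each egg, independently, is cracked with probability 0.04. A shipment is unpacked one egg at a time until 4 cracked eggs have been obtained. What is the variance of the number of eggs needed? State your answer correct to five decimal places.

Y = total eggs until the fourth success; negative binomial with r=4, p=0.04.
Var(Y) = r(1−p)/p² = 4·0.96 / 0.04² = 2400.0000000

2400.00000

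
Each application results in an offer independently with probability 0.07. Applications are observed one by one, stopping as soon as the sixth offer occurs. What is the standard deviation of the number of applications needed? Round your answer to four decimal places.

Y = total applications until the sixth success; negative binomial with r=6, p=0.07.
SD(Y) = √[r(1−p)/p²] = √(1138.775510) = 33.745748

33.7457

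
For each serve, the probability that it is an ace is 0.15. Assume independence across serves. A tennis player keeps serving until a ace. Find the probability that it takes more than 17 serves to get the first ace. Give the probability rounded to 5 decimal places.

0.06311

Y = number of serves to the first success; geometric, p = 0.15.
P(Y > 17) = P(first 17 all fail) = (1−p)^17 = 0.0631134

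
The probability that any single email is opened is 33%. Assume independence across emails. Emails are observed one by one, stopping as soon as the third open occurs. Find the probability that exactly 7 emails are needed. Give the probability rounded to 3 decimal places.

Y = trial on which the third success occurs; negative binomial, r=3, p=0.33.
P(Y=7) = C(6,2) · p^3 · (1−p)^4
= 15 · 0.035937 · 0.20151 = 0.10863

0.109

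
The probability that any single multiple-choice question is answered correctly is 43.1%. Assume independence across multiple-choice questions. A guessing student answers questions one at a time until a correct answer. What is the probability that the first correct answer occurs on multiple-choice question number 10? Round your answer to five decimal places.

0.00269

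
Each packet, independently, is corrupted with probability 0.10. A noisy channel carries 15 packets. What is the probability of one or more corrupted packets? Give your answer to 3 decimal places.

0.794

P(at least one) = 1 − P(none) = 1 − (1 − 0.10)^15
= 1 − 0.20589 = 0.79411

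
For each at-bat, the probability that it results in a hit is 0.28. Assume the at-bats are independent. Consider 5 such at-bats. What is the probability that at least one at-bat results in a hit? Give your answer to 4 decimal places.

P(at least one) = 1 − P(none) = 1 − (1 − 0.28)^5
= 1 − 0.193492 = 0.806508

0.8065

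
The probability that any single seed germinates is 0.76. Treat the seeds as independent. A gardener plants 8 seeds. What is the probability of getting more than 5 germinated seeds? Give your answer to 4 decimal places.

0.7033

X ~ Binomial(8, 0.76); P(X ≥ 6) = Σ C(8,k) p^k (1−p)^(8−k) over k:
  k=6: C(8,6)·0.76^6·0.24^2 = 0.310786
  k=7: C(8,7)·0.76^7·0.24^1 = 0.281188
  k=8: C(8,8)·0.76^8·0.24^0 = 0.111303
Total = 0.703278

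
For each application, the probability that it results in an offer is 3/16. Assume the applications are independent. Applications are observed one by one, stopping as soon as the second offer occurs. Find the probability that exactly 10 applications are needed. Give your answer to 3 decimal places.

0.060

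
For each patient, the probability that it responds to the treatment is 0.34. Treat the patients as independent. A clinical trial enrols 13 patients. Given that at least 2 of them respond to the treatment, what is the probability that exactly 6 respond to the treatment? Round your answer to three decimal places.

0.150

X ~ Binomial(13, 0.34). Want P(X=6 | X≥2) = P(X=6) / P(X≥2).
P(X=6) = C(13,6)·0.34^6·0.66^7 = 0.14461
P(X≥2) = 1 − 0.00451 − 0.03020 = 0.96530
Ratio = 0.14461 / 0.96530 = 0.14981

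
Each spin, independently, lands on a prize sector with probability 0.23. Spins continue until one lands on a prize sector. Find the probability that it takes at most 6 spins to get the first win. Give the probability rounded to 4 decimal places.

0.7916

Y = number of spins to the first success; geometric, p = 0.23.
P(Y ≤ 6) = 1 − (1−p)^6 = 1 − 0.208422 = 0.791578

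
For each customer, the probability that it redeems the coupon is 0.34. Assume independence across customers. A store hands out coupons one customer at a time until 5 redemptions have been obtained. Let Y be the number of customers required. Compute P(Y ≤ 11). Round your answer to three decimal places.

0.306

Finishing within 11 customers ⇔ at least 5 successes in the first 11. With X ~ Binomial(11, 0.34), P(Y ≤ 11) = 1 − P(X ≤ 4).
  k=0: C(11,0)·0.34^0·0.66^11 = 0.01035
  k=1: C(11,1)·0.34^1·0.66^10 = 0.05866
  k=2: C(11,2)·0.34^2·0.66^9 = 0.15108
  k=3: C(11,3)·0.34^3·0.66^8 = 0.23349
  k=4: C(11,4)·0.34^4·0.66^7 = 0.24057
1 − 0.69415 = 0.30585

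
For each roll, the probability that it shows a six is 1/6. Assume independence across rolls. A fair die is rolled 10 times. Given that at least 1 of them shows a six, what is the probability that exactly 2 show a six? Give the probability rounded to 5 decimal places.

0.34670

X ~ Binomial(10, 0.166667). Want P(X=2 | X≥1) = P(X=2) / P(X≥1).
P(X=2) = C(10,2)·0.166667^2·0.833333^8 = 0.2907100
P(X≥1) = 1 − 0.1615056 = 0.8384944
Ratio = 0.2907100 / 0.8384944 = 0.3467048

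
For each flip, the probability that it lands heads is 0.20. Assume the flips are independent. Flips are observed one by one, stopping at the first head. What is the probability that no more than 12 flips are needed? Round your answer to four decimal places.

0.9313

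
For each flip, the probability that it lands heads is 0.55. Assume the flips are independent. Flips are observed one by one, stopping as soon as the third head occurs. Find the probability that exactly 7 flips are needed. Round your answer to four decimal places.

0.1023

Y = trial on which the third success occurs; negative binomial, r=3, p=0.55.
P(Y=7) = C(6,2) · p^3 · (1−p)^4
= 15 · 0.16637 · 0.041006 = 0.102336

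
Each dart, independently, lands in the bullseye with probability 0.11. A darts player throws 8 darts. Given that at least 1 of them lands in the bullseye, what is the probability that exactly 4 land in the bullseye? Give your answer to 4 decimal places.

0.0106

X ~ Binomial(8, 0.11). Want P(X=4 | X≥1) = P(X=4) / P(X≥1).
P(X=4) = C(8,4)·0.11^4·0.89^4 = 0.006430
P(X≥1) = 1 − 0.393659 = 0.606341
Ratio = 0.006430 / 0.606341 = 0.010605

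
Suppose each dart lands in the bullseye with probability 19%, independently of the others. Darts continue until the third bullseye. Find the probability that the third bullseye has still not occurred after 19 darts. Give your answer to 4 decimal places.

0.2713

Needing more than 19 darts ⇔ fewer than 3 successes in the first 19. With X ~ Binomial(19, 0.19), P(Y > 19) = P(X ≤ 2).
  k=0: C(19,0)·0.19^0·0.81^19 = 0.018248
  k=1: C(19,1)·0.19^1·0.81^18 = 0.081328
  k=2: C(19,2)·0.19^2·0.81^17 = 0.171691
P(X ≤ 2) = 0.271267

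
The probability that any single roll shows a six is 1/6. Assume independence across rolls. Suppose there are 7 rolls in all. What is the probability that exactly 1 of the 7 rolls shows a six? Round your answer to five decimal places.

0.39071

X ~ Binomial(n=7, p=0.166667).
P(X=1) = C(7,1) · p^1 · (1−p)^6
= 7 · 0.16667 · 0.3349 = 0.3907143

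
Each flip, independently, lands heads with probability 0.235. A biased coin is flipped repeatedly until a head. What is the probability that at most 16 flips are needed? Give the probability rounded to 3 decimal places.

Y = number of flips to the first success; geometric, p = 0.235.
P(Y ≤ 16) = 1 − (1−p)^16 = 1 − 0.01376 = 0.98624

0.986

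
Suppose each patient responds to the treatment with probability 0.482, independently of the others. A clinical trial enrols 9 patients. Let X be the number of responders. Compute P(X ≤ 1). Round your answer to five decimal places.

X ~ Binomial(9, 0.482); P(X ≤ 1) = Σ C(9,k) p^k (1−p)^(9−k) over k:
  k=0: C(9,0)·0.482^0·0.518^9 = 0.0026851
  k=1: C(9,1)·0.482^1·0.518^8 = 0.0224868
Total = 0.0251719

0.02517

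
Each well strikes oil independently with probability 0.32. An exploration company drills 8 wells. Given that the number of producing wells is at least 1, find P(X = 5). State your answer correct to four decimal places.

X ~ Binomial(8, 0.32). Want P(X=5 | X≥1) = P(X=5) / P(X≥1).
P(X=5) = C(8,5)·0.32^5·0.68^3 = 0.059083
P(X≥1) = 1 − 0.045716 = 0.954284
Ratio = 0.059083 / 0.954284 = 0.061914

0.0619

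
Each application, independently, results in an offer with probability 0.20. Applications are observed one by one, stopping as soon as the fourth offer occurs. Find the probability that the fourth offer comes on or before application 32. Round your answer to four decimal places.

Finishing within 32 applications ⇔ at least 4 successes in the first 32. With X ~ Binomial(32, 0.20), P(Y ≤ 32) = 1 − P(X ≤ 3).
  k=0: C(32,0)·0.20^0·0.80^32 = 0.000792
  k=1: C(32,1)·0.20^1·0.80^31 = 0.006338
  k=2: C(32,2)·0.20^2·0.80^30 = 0.024561
  k=3: C(32,3)·0.20^3·0.80^29 = 0.061402
1 − 0.093093 = 0.906907

0.9069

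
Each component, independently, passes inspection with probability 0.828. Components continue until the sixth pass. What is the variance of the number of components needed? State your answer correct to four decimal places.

1.5053

Y = total components until the sixth success; negative binomial with r=6, p=0.828.
Var(Y) = r(1−p)/p² = 6·0.172 / 0.828² = 1.505286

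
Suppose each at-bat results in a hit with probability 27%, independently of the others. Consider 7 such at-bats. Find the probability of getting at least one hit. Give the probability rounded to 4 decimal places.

0.8895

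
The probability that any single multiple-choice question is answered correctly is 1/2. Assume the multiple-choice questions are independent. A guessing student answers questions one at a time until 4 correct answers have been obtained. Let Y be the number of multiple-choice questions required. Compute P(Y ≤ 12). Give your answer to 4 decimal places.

Finishing within 12 multiple-choice questions ⇔ at least 4 successes in the first 12. With X ~ Binomial(12, 0.50), P(Y ≤ 12) = 1 − P(X ≤ 3).
  k=0: C(12,0)·0.50^0·0.50^12 = 0.000244
  k=1: C(12,1)·0.50^1·0.50^11 = 0.002930
  k=2: C(12,2)·0.50^2·0.50^10 = 0.016113
  k=3: C(12,3)·0.50^3·0.50^9 = 0.053711
1 − 0.072998 = 0.927002

0.9270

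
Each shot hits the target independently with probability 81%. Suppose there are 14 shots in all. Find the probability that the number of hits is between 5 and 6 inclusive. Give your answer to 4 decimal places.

0.0017

X ~ Binomial(14, 0.81); P(5 ≤ X ≤ 6) = Σ C(14,k) p^k (1−p)^(14−k) over k:
  k=5: C(14,5)·0.81^5·0.19^9 = 0.000225
  k=6: C(14,6)·0.81^6·0.19^8 = 0.001440
Total = 0.001666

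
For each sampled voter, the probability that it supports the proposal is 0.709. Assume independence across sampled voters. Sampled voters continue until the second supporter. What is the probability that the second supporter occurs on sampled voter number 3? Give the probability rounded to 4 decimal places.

Y = trial on which the second success occurs; negative binomial, r=2, p=0.709.
P(Y=3) = C(2,1) · p^2 · (1−p)^1
= 2 · 0.50268 · 0.291 = 0.292560

0.2926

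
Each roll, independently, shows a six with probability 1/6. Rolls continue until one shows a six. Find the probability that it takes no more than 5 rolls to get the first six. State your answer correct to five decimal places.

0.59812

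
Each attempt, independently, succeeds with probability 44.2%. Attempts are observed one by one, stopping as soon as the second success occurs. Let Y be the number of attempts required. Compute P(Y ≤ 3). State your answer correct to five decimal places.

0.41339

Finishing within 3 attempts ⇔ at least 2 successes in the first 3. With X ~ Binomial(3, 0.442), P(Y ≤ 3) = 1 − P(X ≤ 1).
  k=0: C(3,0)·0.442^0·0.558^3 = 0.1737411
  k=1: C(3,1)·0.442^1·0.558^2 = 0.4128687
1 − 0.5866098 = 0.4133902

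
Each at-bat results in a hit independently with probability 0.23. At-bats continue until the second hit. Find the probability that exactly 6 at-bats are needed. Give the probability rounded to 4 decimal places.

Y = trial on which the second success occurs; negative binomial, r=2, p=0.23.
P(Y=6) = C(5,1) · p^2 · (1−p)^4
= 5 · 0.0529 · 0.35153 = 0.092980

0.0930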